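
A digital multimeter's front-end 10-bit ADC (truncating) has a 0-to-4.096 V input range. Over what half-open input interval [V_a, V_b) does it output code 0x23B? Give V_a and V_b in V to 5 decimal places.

[2.28400 V, 2.28800 V)

LSB = 4.096/2^10 = 4.000 mV.
Code 0x23B = 571 decimal.
V_a = V_low + 571·LSB = 2.284 V; V_b = V_low + 572·LSB = 2.288 V.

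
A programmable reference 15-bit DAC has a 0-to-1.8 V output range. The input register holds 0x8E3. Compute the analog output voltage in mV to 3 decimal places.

124.969 mV

LSB = 1.8 V / 2^15 = 54.93 µV.
Code 0x8E3 = 2275 decimal.
V_out = 0 + 2275 × 5.49316e-05 V = 0.124969 V.
= 124.969 mV.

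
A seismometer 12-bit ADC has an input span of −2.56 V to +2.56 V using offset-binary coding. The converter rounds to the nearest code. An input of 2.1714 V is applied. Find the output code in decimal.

code 3785

With 4096 levels over 5.12 V, one step is 1.250 mV.
Input sits at 3785.120 steps above V_low.
So the output code is 3785.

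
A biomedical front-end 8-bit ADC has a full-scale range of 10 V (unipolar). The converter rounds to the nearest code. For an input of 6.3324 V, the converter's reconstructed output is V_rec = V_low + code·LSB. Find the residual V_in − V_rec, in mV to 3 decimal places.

One LSB is 10 V / 256 = 39.062 mV.
Scaled input = 162.1094 LSBs, so code = 162.
Code 162 maps back to 0 + 162×0.0390625 V = 6.328125 V.
Difference: 0.004275 V → 4.275 mV.

4.275 mV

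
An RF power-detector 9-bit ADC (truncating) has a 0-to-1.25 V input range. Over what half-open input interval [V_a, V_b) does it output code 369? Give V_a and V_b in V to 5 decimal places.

LSB = 1.25/2^9 = 2.441 mV.
V_a = V_low + 369·LSB = 0.900879 V; V_b = V_low + 370·LSB = 0.90332 V.

[0.90088 V, 0.90332 V)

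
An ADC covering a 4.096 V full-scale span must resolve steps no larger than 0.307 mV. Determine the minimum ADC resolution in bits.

14 bits

Number of steps required ≥ 4.096 V / 0.307 mV = 13342.02.
Need 2^N ≥ 13342.02; 2^13 = 8192, 2^14 = 16384.
Minimum N = 14.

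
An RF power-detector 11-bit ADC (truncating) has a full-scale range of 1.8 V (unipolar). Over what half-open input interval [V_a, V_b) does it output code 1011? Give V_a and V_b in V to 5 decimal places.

[0.88857 V, 0.88945 V)

LSB = 1.8/2^11 = 0.879 mV.
V_a = V_low + 1011·LSB = 0.888574 V; V_b = V_low + 1012·LSB = 0.889453 V.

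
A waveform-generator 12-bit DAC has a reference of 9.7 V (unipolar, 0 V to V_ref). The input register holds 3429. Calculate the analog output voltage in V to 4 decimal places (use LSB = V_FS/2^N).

8.1204 V

LSB = 9.7 V / 2^12 = 2.368 mV.
V_out = 0 + 3429 × 0.00236816 V = 8.12043 V.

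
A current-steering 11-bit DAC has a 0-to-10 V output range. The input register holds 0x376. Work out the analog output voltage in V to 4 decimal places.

LSB = 10 V / 2^11 = 4.883 mV.
Code 0x376 = 886 decimal.
V_out = 0 + 886 × 0.00488281 V = 4.32617 V.

4.3262 V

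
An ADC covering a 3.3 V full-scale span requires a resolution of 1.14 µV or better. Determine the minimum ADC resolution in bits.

22 bits

Number of steps required ≥ 3.3 V / 1.14 µV = 2894736.84.
Need 2^N ≥ 2894736.84; 2^21 = 2097152, 2^22 = 4194304.
Minimum N = 22.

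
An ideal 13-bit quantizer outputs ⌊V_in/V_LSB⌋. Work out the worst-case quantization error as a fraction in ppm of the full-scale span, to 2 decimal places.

122.07 ppm

Truncating → worst-case error = 1 LSB = V_FS/2^13, so 1e+06/8192 = 122.07 ppm of full scale.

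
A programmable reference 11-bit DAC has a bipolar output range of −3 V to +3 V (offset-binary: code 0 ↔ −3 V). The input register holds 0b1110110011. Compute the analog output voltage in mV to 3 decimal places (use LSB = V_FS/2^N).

LSB = 6 V / 2^11 = 2.930 mV.
Code 0b1110110011 = 947 decimal.
V_out = (−3) + 947 × 0.00292969 V = -0.225586 V.
= -225.586 mV.

-225.586 mV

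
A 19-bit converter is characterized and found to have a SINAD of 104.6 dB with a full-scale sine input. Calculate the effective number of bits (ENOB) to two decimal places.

ENOB = (SINAD − 1.76) / 6.02 = (104.6 − 1.76)/6.02 = 17.083.

17.08 bits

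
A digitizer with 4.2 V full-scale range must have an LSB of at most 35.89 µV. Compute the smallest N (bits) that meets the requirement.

Number of steps required ≥ 4.2 V / 35.89 µV = 117024.24.
Need 2^N ≥ 117024.24; 2^16 = 65536, 2^17 = 131072.
Minimum N = 17.

17 bits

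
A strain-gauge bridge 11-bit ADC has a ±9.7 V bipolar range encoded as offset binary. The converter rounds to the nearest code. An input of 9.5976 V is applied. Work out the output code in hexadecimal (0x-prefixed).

code 0x7F5 (decimal 2037)

LSB = 19.4 V / 2048 = 9.473 mV.
(V_in − V_low)/LSB = (9.5976 − (−9.7)) / 0.00947266 = 2037.190.
So the output code is 2037.
In hexadecimal (0x-prefixed): 0x7F5.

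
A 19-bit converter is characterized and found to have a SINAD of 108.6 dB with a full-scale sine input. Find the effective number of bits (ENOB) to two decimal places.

17.75 bits

ENOB = (SINAD − 1.76) / 6.02 = (108.6 − 1.76)/6.02 = 17.748.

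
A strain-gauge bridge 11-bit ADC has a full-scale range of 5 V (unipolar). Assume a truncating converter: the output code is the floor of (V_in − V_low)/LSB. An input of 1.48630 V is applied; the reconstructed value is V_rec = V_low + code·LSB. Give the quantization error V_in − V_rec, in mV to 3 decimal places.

LSB = 5/2^11 = 2.441 mV.
Scaled input = 608.7885 LSBs, so code = 608.
Code 608 maps back to 0 + 608×0.00244141 V = 1.484375 V.
Error = 1.48630 − 1.484375 = 0.001925 V = 1.925 mV.

1.925 mV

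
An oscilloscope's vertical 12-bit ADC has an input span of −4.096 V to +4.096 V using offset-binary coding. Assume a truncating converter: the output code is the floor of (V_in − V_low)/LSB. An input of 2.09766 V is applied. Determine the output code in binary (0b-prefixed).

code 0b110000011000 (decimal 3096)

LSB = 8.192 V / 4096 = 2.000 mV.
(V_in − V_low)/LSB = (2.09766 − (−4.096)) / 0.002 = 3096.830.
Floor → code 3096.
In binary (0b-prefixed): 0b110000011000.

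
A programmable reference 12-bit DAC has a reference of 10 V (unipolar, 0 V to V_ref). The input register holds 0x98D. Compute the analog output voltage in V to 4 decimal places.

5.9692 V

LSB = 10 V / 2^12 = 2.441 mV.
Code 0x98D = 2445 decimal.
V_out = 0 + 2445 × 0.00244141 V = 5.96924 V.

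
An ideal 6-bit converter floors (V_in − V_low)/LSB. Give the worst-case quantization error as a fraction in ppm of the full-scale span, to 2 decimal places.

Truncating → worst-case error = 1 LSB = V_FS/2^6, so 1e+06/64 = 15625 ppm of full scale.

15625.00 ppm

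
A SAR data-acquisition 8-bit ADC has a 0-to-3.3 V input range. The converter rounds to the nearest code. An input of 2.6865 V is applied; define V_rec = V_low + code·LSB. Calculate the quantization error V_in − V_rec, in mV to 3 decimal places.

5.250 mV

LSB = 3.3/2^8 = 12.891 mV.
(V_in − V_low)/LSB = (2.6865 − 0)/0.0128906 = 208.4073 → code 208 (round).
Code 208 maps back to 0 + 208×0.0128906 V = 2.68125 V.
V_in − V_rec = 0.00525 V = 5.250 mV.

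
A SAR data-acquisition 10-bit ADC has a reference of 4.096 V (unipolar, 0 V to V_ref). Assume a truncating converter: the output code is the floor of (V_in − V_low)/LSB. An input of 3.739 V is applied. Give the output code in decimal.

LSB = 4.096 V / 1024 = 4.000 mV.
(V_in − V_low)/LSB = (3.739 − 0) / 0.004 = 934.750.
⌊·⌋(934.750) = 934.

code 934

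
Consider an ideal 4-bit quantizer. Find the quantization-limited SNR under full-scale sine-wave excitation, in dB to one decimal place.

SNR ≈ 6.02·N + 1.76 dB = 6.02·4 + 1.76 = 25.84 dB.

25.8 dB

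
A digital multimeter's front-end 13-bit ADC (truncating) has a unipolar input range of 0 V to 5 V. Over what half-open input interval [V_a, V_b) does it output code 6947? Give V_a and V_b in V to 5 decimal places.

LSB = 5/2^13 = 0.610 mV.
V_a = V_low + 6947·LSB = 4.24011 V; V_b = V_low + 6948·LSB = 4.24072 V.

[4.24011 V, 4.24072 V)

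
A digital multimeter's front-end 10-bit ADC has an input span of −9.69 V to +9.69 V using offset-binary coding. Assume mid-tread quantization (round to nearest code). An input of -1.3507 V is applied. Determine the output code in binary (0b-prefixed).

LSB = 19.38 V / 1024 = 18.926 mV.
(-1.3507 − (−9.69)) / 0.0189258 = 440.632 LSBs.
Round → code 441.
In binary (0b-prefixed): 0b110111001.

code 0b110111001 (decimal 441)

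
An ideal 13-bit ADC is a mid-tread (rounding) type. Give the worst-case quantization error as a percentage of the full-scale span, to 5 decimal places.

Rounding → worst-case error = ½ LSB = V_FS/2^14, so 100/16384 = 0.00610352 % of full scale.

0.00610 %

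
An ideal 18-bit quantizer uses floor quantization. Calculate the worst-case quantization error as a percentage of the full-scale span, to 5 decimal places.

Truncating → worst-case error = 1 LSB = V_FS/2^18, so 100/262144 = 0.00038147 % of full scale.

0.00038 %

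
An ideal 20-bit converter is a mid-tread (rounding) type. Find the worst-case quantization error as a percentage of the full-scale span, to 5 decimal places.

Rounding → worst-case error = ½ LSB = V_FS/2^21, so 100/2097152 = 4.76837e-05 % of full scale.

0.00005 %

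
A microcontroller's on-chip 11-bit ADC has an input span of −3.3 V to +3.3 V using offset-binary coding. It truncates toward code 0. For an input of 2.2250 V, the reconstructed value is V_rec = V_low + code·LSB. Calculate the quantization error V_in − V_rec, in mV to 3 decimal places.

1.367 mV

One LSB is 6.6 V / 2048 = 3.223 mV.
(2.2250 − (−3.3))/0.00322266 = 1714.4242; ⌊·⌋ gives code 1714.
Reconstructed: 2.2236328 V.
Error = 2.2250 − 2.2236328 = 0.00136719 V = 1.367 mV.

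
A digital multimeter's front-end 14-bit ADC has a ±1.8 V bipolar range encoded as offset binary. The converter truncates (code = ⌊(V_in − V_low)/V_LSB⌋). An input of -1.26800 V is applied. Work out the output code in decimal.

code 2421

Full-scale span = 3.6 V; LSB = 3.6/2^14 = 219.73 µV.
(-1.26800 − (−1.8)) / 0.000219727 = 2421.191 LSBs.
So the output code is 2421.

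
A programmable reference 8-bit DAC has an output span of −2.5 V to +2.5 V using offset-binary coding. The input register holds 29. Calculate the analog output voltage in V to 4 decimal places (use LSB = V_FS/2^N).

LSB = 5 V / 2^8 = 19.531 mV.
V_out = (−2.5) + 29 × 0.0195312 V = -1.93359 V.

-1.9336 V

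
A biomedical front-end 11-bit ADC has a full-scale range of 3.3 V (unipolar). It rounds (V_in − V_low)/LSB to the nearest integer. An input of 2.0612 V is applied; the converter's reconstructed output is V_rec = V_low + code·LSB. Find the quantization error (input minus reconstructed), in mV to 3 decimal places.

0.311 mV

LSB = 3.3/2^11 = 1.611 mV.
Scaled input = 1279.1932 LSBs, so code = 1279.
Reconstructed: 2.0608887 V.
V_in − V_rec = 0.000311328 V = 0.311 mV.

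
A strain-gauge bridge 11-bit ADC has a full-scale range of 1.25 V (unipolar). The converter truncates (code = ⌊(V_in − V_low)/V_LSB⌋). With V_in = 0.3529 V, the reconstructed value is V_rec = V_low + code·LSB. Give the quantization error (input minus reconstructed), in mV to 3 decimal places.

0.117 mV

One LSB is 1.25 V / 2048 = 0.610 mV.
Scaled input = 578.1914 LSBs, so code = 578.
Reconstructed: 0.3527832 V.
Error = 0.3529 − 0.3527832 = 0.000116797 V = 0.117 mV.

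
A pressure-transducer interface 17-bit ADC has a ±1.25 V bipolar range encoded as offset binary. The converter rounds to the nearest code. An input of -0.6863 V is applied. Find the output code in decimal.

code 29554

LSB = 2.5 V / 131072 = 19.07 µV.
Input sits at 29554.115 steps above V_low.
So the output code is 29554.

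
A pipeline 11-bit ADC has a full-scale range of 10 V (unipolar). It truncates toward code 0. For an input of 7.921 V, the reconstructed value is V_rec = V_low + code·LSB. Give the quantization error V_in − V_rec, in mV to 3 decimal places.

1.078 mV

LSB = 10/2^11 = 4.883 mV.
(7.921 − 0)/0.00488281 = 1622.2208; ⌊·⌋ gives code 1622.
Reconstructed: 7.9199219 V.
Error = 7.921 − 7.9199219 = 0.00107813 V = 1.078 mV.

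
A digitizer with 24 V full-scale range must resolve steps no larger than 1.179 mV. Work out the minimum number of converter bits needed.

Number of steps required ≥ 24 V / 1.179 mV = 20356.23.
Need 2^N ≥ 20356.23; 2^14 = 16384, 2^15 = 32768.
Minimum N = 15.

15 bits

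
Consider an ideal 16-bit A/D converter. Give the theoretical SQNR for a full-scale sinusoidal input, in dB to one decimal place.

98.1 dB

SNR ≈ 6.02·N + 1.76 dB = 6.02·16 + 1.76 = 98.08 dB.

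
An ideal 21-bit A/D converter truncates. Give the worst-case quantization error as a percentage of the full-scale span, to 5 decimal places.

Truncating → worst-case error = 1 LSB = V_FS/2^21, so 100/2097152 = 4.76837e-05 % of full scale.

0.00005 %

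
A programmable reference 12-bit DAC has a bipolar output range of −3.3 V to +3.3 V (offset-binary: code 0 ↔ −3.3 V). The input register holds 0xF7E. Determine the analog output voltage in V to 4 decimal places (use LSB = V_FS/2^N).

LSB = 6.6 V / 2^12 = 1.611 mV.
Code 0xF7E = 3966 decimal.
V_out = (−3.3) + 3966 × 0.00161133 V = 3.09053 V.

3.0905 V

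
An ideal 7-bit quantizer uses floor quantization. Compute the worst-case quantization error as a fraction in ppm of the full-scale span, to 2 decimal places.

Truncating → worst-case error = 1 LSB = V_FS/2^7, so 1e+06/128 = 7812.5 ppm of full scale.

7812.50 ppm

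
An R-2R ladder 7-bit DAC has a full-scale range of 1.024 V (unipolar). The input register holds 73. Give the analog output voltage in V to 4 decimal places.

0.5840 V

LSB = 1.024 V / 2^7 = 8.000 mV.
V_out = 0 + 73 × 0.008 V = 0.584 V.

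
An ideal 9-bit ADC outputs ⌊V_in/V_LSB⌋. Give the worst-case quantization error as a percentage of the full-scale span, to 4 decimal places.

Truncating → worst-case error = 1 LSB = V_FS/2^9, so 100/512 = 0.195312 % of full scale.

0.1953 %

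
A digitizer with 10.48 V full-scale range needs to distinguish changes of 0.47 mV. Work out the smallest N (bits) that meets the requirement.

15 bits

Number of steps required ≥ 10.48 V / 0.47 mV = 22297.87.
Need 2^N ≥ 22297.87; 2^14 = 16384, 2^15 = 32768.
Minimum N = 15.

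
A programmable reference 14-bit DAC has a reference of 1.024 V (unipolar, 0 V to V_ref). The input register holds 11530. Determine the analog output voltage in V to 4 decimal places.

LSB = 1.024 V / 2^14 = 62.50 µV.
V_out = 0 + 11530 × 6.25e-05 V = 0.720625 V.

0.7206 V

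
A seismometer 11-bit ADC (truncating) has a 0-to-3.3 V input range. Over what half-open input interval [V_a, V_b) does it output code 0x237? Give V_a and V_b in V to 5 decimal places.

[0.91362 V, 0.91523 V)

LSB = 3.3/2^11 = 1.611 mV.
Code 0x237 = 567 decimal.
V_a = V_low + 567·LSB = 0.913623 V; V_b = V_low + 568·LSB = 0.915234 V.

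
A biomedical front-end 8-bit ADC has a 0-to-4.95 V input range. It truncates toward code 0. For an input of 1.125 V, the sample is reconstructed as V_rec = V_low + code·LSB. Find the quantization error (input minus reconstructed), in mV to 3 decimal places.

3.516 mV

LSB = 4.95/2^8 = 19.336 mV.
(V_in − V_low)/LSB = (1.125 − 0)/0.0193359 = 58.1818 → code 58 (floor).
Code 58 maps back to 0 + 58×0.0193359 V = 1.1214844 V.
V_in − V_rec = 0.00351563 V = 3.516 mV.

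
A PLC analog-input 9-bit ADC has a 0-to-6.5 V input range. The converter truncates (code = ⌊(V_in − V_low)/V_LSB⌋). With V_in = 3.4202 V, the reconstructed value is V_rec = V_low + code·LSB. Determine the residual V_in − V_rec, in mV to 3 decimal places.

LSB = 6.5/2^9 = 12.695 mV.
(V_in − V_low)/LSB = (3.4202 − 0)/0.0126953 = 269.4065 → code 269 (floor).
V_rec = 0 + 269·0.0126953 = 3.4150391 V.
Error = 3.4202 − 3.4150391 = 0.00516094 V = 5.161 mV.

5.161 mV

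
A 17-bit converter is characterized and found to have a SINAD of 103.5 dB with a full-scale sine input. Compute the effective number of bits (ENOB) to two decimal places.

ENOB = (SINAD − 1.76) / 6.02 = (103.5 − 1.76)/6.02 = 16.900.

16.90 bits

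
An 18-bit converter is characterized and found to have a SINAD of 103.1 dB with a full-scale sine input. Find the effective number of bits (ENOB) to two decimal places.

16.83 bits

ENOB = (SINAD − 1.76) / 6.02 = (103.1 − 1.76)/6.02 = 16.834.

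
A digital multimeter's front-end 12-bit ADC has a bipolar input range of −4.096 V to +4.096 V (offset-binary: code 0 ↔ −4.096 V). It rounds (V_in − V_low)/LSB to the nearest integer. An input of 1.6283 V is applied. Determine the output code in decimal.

Full-scale span = 8.192 V; LSB = 8.192/2^12 = 2.000 mV.
(V_in − V_low)/LSB = (1.6283 − (−4.096)) / 0.002 = 2862.150.
Round → code 2862.

code 2862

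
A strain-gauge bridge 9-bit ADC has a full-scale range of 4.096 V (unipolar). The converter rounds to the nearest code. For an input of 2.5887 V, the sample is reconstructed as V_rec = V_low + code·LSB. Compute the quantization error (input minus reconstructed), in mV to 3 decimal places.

-3.300 mV

LSB = 4.096/2^9 = 8.000 mV.
(2.5887 − 0)/0.008 = 323.5875; round gives code 324.
V_rec = 0 + 324·0.008 = 2.592 V.
Error = 2.5887 − 2.592 = -0.0033 V = -3.300 mV.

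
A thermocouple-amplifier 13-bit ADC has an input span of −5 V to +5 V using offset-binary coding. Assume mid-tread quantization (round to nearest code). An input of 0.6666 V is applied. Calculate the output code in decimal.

code 4642

Full-scale span = 10 V; LSB = 10/2^13 = 1.221 mV.
Input sits at 4642.079 steps above V_low.
So the output code is 4642.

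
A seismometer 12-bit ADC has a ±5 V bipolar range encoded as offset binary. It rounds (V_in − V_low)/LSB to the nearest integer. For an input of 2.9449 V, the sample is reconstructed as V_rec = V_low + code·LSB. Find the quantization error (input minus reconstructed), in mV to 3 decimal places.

Step size: 10 V ÷ 2^12 = 2.441 mV.
(V_in − V_low)/LSB = (2.9449 − (−5))/0.00244141 = 3254.2310 → code 3254 (round).
Reconstructed: 2.9443359 V.
Error = 2.9449 − 2.9443359 = 0.000564063 V = 0.564 mV.

0.564 mV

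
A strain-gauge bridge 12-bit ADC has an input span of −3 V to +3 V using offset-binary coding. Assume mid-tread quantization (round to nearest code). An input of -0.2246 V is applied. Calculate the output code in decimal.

code 1895

Full-scale span = 6 V; LSB = 6/2^12 = 1.465 mV.
(V_in − V_low)/LSB = (-0.2246 − (−3)) / 0.00146484 = 1894.673.
Round → code 1895.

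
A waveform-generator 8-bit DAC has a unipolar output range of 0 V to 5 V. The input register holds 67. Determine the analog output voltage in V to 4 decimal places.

LSB = 5 V / 2^8 = 19.531 mV.
V_out = 0 + 67 × 0.0195312 V = 1.30859 V.

1.3086 V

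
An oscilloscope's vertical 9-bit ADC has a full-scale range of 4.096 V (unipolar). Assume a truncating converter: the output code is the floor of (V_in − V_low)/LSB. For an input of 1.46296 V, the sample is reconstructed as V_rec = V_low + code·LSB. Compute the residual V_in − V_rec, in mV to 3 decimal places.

Step size: 4.096 V ÷ 2^9 = 8.000 mV.
(V_in − V_low)/LSB = (1.46296 − 0)/0.008 = 182.8700 → code 182 (floor).
Reconstructed: 1.456 V.
Difference: 0.00696 V → 6.960 mV.

6.960 mV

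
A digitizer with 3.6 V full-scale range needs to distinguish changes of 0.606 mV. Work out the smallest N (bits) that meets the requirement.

13 bits

Number of steps required ≥ 3.6 V / 0.606 mV = 5940.59.
Need 2^N ≥ 5940.59; 2^12 = 4096, 2^13 = 8192.
Minimum N = 13.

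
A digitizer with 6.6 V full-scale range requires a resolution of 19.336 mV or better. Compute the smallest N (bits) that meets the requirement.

9 bits

Number of steps required ≥ 6.6 V / 19.336 mV = 341.33.
Need 2^N ≥ 341.33; 2^8 = 256, 2^9 = 512.
Minimum N = 9.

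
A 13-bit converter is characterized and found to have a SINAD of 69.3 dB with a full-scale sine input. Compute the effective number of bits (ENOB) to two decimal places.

ENOB = (SINAD − 1.76) / 6.02 = (69.3 − 1.76)/6.02 = 11.219.

11.22 bits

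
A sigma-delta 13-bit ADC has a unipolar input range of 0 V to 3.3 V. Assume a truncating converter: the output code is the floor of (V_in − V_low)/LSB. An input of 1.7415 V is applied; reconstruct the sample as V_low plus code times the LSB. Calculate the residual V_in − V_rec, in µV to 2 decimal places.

LSB = 3.3/2^13 = 402.83 µV.
(V_in − V_low)/LSB = (1.7415 − 0)/0.000402832 = 4323.1418 → code 4323 (floor).
Reconstructed: 1.7414429 V.
Difference: 5.71289e-05 V → 57.13 µV.

57.13 µV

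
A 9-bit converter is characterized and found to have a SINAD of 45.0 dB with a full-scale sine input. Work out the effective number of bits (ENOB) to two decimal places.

7.18 bits

ENOB = (SINAD − 1.76) / 6.02 = (45.0 − 1.76)/6.02 = 7.183.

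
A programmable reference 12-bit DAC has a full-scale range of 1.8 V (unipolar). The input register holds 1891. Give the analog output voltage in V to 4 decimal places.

0.8310 V

LSB = 1.8 V / 2^12 = 439.45 µV.
V_out = 0 + 1891 × 0.000439453 V = 0.831006 V.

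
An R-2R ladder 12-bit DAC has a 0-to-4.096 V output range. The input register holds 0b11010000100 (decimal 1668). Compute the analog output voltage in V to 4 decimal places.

LSB = 4.096 V / 2^12 = 1.000 mV.
Code 0b11010000100 = 1668 decimal.
V_out = 0 + 1668 × 0.001 V = 1.668 V.

1.6680 V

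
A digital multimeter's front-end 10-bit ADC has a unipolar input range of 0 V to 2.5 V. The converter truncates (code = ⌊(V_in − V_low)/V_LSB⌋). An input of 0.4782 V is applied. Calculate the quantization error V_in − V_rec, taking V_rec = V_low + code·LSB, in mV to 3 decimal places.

2.126 mV

LSB = 2.5/2^10 = 2.441 mV.
(V_in − V_low)/LSB = (0.4782 − 0)/0.00244141 = 195.8707 → code 195 (floor).
Code 195 maps back to 0 + 195×0.00244141 V = 0.47607422 V.
V_in − V_rec = 0.00212578 V = 2.126 mV.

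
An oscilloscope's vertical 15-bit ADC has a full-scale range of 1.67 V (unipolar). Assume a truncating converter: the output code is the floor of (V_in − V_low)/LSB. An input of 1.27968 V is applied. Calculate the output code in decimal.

code 25109

LSB = 1.67 V / 32768 = 50.96 µV.
(1.27968 − 0) / 5.09644e-05 = 25109.314 LSBs.
So the output code is 25109.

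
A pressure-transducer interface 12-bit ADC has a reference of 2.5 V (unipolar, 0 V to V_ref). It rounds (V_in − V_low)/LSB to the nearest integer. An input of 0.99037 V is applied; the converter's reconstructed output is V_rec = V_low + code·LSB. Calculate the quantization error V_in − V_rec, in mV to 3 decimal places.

One LSB is 2.5 V / 4096 = 0.610 mV.
Scaled input = 1622.6222 LSBs, so code = 1623.
Code 1623 maps back to 0 + 1623×0.000610352 V = 0.99060059 V.
Error = 0.99037 − 0.99060059 = -0.000230586 V = -0.231 mV.

-0.231 mV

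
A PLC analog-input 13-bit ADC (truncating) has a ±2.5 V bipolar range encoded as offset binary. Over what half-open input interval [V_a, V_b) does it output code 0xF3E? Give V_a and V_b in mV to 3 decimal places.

[-118.408 mV, -117.798 mV)

LSB = 5/2^13 = 0.610 mV.
Code 0xF3E = 3902 decimal.
V_a = V_low + 3902·LSB = -0.118408 V; V_b = V_low + 3903·LSB = -0.117798 V.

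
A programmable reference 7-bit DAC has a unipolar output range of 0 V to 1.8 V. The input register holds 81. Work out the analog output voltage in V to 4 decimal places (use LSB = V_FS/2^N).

LSB = 1.8 V / 2^7 = 14.062 mV.
V_out = 0 + 81 × 0.0140625 V = 1.13906 V.

1.1391 V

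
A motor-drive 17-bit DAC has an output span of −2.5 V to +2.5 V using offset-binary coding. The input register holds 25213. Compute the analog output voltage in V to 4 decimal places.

-1.5382 V

LSB = 5 V / 2^17 = 38.15 µV.
V_out = (−2.5) + 25213 × 3.8147e-05 V = -1.5382 V.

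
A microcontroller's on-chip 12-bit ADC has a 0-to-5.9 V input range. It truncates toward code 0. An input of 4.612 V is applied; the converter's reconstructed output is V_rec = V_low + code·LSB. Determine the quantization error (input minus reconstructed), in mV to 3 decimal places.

One LSB is 5.9 V / 4096 = 1.440 mV.
(V_in − V_low)/LSB = (4.612 − 0)/0.00144043 = 3201.8224 → code 3201 (floor).
V_rec = 0 + 3201·0.00144043 = 4.6108154 V.
Difference: 0.00118457 V → 1.185 mV.

1.185 mV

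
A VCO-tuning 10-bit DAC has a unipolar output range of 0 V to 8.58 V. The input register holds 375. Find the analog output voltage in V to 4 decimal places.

3.1421 V

LSB = 8.58 V / 2^10 = 8.379 mV.
V_out = 0 + 375 × 0.00837891 V = 3.14209 V.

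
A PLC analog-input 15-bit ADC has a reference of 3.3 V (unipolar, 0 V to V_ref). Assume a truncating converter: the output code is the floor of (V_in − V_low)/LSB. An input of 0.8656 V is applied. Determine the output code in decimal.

LSB = 3.3 V / 32768 = 100.71 µV.
(0.8656 − 0) / 0.000100708 = 8595.146 LSBs.
Floor → code 8595.

code 8595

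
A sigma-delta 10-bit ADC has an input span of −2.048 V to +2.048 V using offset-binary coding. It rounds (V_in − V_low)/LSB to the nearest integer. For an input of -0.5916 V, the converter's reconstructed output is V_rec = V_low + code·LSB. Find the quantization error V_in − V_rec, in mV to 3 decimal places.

One LSB is 4.096 V / 1024 = 4.000 mV.
(-0.5916 − (−2.048))/0.004 = 364.1000; round gives code 364.
V_rec = (−2.048) + 364·0.004 = -0.592 V.
V_in − V_rec = 0.0004 V = 0.400 mV.

0.400 mV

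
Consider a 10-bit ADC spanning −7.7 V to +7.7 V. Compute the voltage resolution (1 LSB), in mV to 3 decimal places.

Full-scale span = 15.4 V.
LSB = 15.4 / 2^10 = 15.4 / 1024 = 0.0150391 V = 15.039 mV.

15.039 mV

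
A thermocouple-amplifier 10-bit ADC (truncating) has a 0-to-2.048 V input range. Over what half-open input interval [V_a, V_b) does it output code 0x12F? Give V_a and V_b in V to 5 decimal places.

LSB = 2.048/2^10 = 2.000 mV.
Code 0x12F = 303 decimal.
V_a = V_low + 303·LSB = 0.606 V; V_b = V_low + 304·LSB = 0.608 V.

[0.60600 V, 0.60800 V)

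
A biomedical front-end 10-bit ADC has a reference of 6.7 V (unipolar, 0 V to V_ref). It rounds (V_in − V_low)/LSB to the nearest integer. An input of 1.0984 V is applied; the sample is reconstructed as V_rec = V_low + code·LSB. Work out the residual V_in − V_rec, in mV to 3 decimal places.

LSB = 6.7/2^10 = 6.543 mV.
(V_in − V_low)/LSB = (1.0984 − 0)/0.00654297 = 167.8749 → code 168 (round).
V_rec = 0 + 168·0.00654297 = 1.0992187 V.
Difference: -0.00081875 V → -0.819 mV.

-0.819 mV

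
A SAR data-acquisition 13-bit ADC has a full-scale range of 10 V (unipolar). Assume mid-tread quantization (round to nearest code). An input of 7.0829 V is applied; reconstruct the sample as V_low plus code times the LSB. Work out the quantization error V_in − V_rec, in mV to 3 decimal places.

0.380 mV

LSB = 10/2^13 = 1.221 mV.
(V_in − V_low)/LSB = (7.0829 − 0)/0.0012207 = 5802.3117 → code 5802 (round).
Code 5802 maps back to 0 + 5802×0.0012207 V = 7.0825195 V.
V_in − V_rec = 0.000380469 V = 0.380 mV.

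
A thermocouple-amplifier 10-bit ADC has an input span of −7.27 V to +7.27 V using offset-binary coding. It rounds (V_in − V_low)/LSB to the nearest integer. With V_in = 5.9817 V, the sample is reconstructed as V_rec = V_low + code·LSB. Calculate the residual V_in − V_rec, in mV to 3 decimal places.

Step size: 14.54 V ÷ 2^10 = 14.199 mV.
(V_in − V_low)/LSB = (5.9817 − (−7.27))/0.0141992 = 933.2697 → code 933 (round).
Reconstructed: 5.9778711 V.
Difference: 0.00382891 V → 3.829 mV.

3.829 mV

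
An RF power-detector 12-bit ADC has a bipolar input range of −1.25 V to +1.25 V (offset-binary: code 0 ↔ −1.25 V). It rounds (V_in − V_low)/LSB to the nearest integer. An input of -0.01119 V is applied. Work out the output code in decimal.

LSB = 2.5 V / 4096 = 0.610 mV.
Input sits at 2029.666 steps above V_low.
So the output code is 2030.

code 2030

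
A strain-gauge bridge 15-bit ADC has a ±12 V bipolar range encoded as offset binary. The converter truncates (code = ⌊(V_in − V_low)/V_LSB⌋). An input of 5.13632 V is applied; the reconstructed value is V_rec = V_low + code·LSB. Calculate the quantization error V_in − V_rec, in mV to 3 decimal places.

Step size: 24 V ÷ 2^15 = 0.732 mV.
(V_in − V_low)/LSB = (5.13632 − (−12))/0.000732422 = 23396.7889 → code 23396 (floor).
V_rec = (−12) + 23396·0.000732422 = 5.1357422 V.
V_in − V_rec = 0.000577812 V = 0.578 mV.

0.578 mV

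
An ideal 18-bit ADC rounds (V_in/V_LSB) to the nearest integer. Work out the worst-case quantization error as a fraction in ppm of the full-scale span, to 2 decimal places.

1.91 ppm

Rounding → worst-case error = ½ LSB = V_FS/2^19, so 1e+06/524288 = 1.90735 ppm of full scale.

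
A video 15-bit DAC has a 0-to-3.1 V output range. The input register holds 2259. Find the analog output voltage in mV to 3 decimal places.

213.712 mV

LSB = 3.1 V / 2^15 = 94.60 µV.
V_out = 0 + 2259 × 9.46045e-05 V = 0.213712 V.
= 213.712 mV.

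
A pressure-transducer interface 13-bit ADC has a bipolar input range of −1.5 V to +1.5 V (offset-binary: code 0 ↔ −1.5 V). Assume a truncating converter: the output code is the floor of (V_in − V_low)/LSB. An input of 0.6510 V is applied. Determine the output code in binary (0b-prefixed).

With 8192 levels over 3 V, one step is 366.21 µV.
(0.6510 − (−1.5)) / 0.000366211 = 5873.664 LSBs.
Floor → code 5873.
In binary (0b-prefixed): 0b1011011110001.

code 0b1011011110001 (decimal 5873)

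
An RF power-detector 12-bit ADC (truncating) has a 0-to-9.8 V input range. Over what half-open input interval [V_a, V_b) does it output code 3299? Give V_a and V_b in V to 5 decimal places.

LSB = 9.8/2^12 = 2.393 mV.
V_a = V_low + 3299·LSB = 7.89312 V; V_b = V_low + 3300·LSB = 7.89551 V.

[7.89312 V, 7.89551 V)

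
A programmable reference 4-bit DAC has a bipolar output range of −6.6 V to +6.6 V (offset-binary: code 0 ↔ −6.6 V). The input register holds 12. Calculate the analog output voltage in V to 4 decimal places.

LSB = 13.2 V / 2^4 = 0.8250 V.
V_out = (−6.6) + 12 × 0.825 V = 3.3 V.

3.3000 V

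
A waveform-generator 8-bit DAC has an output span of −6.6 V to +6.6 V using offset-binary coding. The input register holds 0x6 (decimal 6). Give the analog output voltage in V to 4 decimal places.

-6.2906 V

LSB = 13.2 V / 2^8 = 51.562 mV.
Code 0x6 = 6 decimal.
V_out = (−6.6) + 6 × 0.0515625 V = -6.29063 V.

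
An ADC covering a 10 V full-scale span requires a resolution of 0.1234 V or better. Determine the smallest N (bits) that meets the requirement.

Number of steps required ≥ 10 V / 0.1234 V = 81.04.
Need 2^N ≥ 81.04; 2^6 = 64, 2^7 = 128.
Minimum N = 7.

7 bits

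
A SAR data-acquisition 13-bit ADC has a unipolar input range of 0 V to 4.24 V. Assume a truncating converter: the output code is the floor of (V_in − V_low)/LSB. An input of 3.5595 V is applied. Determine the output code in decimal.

code 6877

Full-scale span = 4.24 V; LSB = 4.24/2^13 = 0.518 mV.
(3.5595 − 0) / 0.000517578 = 6877.223 LSBs.
Floor → code 6877.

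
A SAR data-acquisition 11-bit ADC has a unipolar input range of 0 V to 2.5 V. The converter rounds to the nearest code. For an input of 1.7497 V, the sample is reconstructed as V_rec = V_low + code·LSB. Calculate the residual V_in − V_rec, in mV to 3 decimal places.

0.432 mV

LSB = 2.5/2^11 = 1.221 mV.
(V_in − V_low)/LSB = (1.7497 − 0)/0.0012207 = 1433.3542 → code 1433 (round).
Code 1433 maps back to 0 + 1433×0.0012207 V = 1.7492676 V.
V_in − V_rec = 0.000432422 V = 0.432 mV.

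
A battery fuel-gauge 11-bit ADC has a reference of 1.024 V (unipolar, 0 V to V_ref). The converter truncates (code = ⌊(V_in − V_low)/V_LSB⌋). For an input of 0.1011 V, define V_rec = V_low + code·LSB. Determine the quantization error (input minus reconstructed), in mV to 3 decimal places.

One LSB is 1.024 V / 2048 = 0.500 mV.
(0.1011 − 0)/0.0005 = 202.2000; ⌊·⌋ gives code 202.
Reconstructed: 0.101 V.
Error = 0.1011 − 0.101 = 0.0001 V = 0.100 mV.

0.100 mV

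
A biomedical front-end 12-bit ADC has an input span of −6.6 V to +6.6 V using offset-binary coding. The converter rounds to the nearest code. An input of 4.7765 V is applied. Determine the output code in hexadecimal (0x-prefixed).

code 0xDCA (decimal 3530)

Full-scale span = 13.2 V; LSB = 13.2/2^12 = 3.223 mV.
Input sits at 3530.162 steps above V_low.
So the output code is 3530.
In hexadecimal (0x-prefixed): 0xDCA.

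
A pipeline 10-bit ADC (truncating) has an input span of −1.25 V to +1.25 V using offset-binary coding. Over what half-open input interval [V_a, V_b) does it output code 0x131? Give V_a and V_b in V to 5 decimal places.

[-0.50537 V, -0.50293 V)

LSB = 2.5/2^10 = 2.441 mV.
Code 0x131 = 305 decimal.
V_a = V_low + 305·LSB = -0.505371 V; V_b = V_low + 306·LSB = -0.50293 V.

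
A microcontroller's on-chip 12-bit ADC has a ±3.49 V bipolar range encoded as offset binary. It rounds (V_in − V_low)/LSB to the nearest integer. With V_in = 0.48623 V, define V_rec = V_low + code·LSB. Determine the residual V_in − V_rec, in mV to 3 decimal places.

Step size: 6.98 V ÷ 2^12 = 1.704 mV.
(V_in − V_low)/LSB = (0.48623 − (−3.49))/0.0017041 = 2333.3292 → code 2333 (round).
V_rec = (−3.49) + 2333·0.0017041 = 0.48566895 V.
Difference: 0.000561055 V → 0.561 mV.

0.561 mV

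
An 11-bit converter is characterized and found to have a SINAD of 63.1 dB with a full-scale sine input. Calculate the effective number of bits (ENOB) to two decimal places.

ENOB = (SINAD − 1.76) / 6.02 = (63.1 − 1.76)/6.02 = 10.189.

10.19 bits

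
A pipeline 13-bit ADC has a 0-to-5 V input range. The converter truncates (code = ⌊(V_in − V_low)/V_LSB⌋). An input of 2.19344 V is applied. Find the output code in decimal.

code 3593

Full-scale span = 5 V; LSB = 5/2^13 = 0.610 mV.
Input sits at 3593.732 steps above V_low.
⌊·⌋(3593.732) = 3593.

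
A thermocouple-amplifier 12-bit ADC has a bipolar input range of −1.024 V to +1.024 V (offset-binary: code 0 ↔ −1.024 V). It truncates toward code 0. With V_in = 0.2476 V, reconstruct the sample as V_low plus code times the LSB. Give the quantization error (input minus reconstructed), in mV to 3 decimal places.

LSB = 2.048/2^12 = 0.500 mV.
(0.2476 − (−1.024))/0.0005 = 2543.2000; ⌊·⌋ gives code 2543.
Code 2543 maps back to (−1.024) + 2543×0.0005 V = 0.2475 V.
V_in − V_rec = 0.0001 V = 0.100 mV.

0.100 mV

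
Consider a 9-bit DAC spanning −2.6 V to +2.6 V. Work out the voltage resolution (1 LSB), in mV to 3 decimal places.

10.156 mV

Full-scale span = 5.2 V.
LSB = 5.2 / 2^9 = 5.2 / 512 = 0.0101563 V = 10.156 mV.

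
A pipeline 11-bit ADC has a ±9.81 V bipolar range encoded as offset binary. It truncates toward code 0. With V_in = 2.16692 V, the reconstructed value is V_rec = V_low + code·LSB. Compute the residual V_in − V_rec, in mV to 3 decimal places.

One LSB is 19.62 V / 2048 = 9.580 mV.
(2.16692 − (−9.81))/0.00958008 = 1250.1902; ⌊·⌋ gives code 1250.
V_rec = (−9.81) + 1250·0.00958008 = 2.1650977 V.
V_in − V_rec = 0.00182234 V = 1.822 mV.

1.822 mV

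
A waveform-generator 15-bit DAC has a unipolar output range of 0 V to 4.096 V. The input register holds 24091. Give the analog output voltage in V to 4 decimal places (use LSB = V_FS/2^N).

3.0114 V

LSB = 4.096 V / 2^15 = 125.00 µV.
V_out = 0 + 24091 × 0.000125 V = 3.01138 V.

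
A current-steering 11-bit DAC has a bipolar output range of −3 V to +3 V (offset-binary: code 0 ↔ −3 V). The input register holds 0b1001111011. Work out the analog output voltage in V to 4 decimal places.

LSB = 6 V / 2^11 = 2.930 mV.
Code 0b1001111011 = 635 decimal.
V_out = (−3) + 635 × 0.00292969 V = -1.13965 V.

-1.1396 V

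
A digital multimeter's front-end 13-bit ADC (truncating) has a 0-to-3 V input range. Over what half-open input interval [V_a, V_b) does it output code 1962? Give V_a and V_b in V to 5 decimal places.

[0.71851 V, 0.71887 V)

LSB = 3/2^13 = 366.21 µV.
V_a = V_low + 1962·LSB = 0.718506 V; V_b = V_low + 1963·LSB = 0.718872 V.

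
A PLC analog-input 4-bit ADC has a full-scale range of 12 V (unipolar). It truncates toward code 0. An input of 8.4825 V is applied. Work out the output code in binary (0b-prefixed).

LSB = 12 V / 16 = 0.7500 V.
(V_in − V_low)/LSB = (8.4825 − 0) / 0.75 = 11.310.
Floor → code 11.
In binary (0b-prefixed): 0b1011.

code 0b1011 (decimal 11)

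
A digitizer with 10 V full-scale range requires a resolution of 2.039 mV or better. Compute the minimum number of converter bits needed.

13 bits

Number of steps required ≥ 10 V / 2.039 mV = 4904.36.
Need 2^N ≥ 4904.36; 2^12 = 4096, 2^13 = 8192.
Minimum N = 13.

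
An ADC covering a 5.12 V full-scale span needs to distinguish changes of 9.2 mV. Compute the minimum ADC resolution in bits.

Number of steps required ≥ 5.12 V / 9.2 mV = 556.52.
Need 2^N ≥ 556.52; 2^9 = 512, 2^10 = 1024.
Minimum N = 10.

10 bits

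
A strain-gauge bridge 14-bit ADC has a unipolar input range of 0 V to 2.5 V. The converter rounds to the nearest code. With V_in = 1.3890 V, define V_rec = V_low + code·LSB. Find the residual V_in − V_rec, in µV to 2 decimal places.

-7.57 µV

One LSB is 2.5 V / 16384 = 152.59 µV.
(V_in − V_low)/LSB = (1.3890 − 0)/0.000152588 = 9102.9504 → code 9103 (round).
V_rec = 0 + 9103·0.000152588 = 1.3890076 V.
Difference: -7.56836e-06 V → -7.57 µV.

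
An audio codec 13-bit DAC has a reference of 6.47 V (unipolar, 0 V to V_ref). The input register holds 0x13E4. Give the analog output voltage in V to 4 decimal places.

4.0216 V

LSB = 6.47 V / 2^13 = 0.790 mV.
Code 0x13E4 = 5092 decimal.
V_out = 0 + 5092 × 0.000789795 V = 4.02164 V.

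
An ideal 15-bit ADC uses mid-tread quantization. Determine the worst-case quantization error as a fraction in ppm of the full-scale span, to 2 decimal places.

Rounding → worst-case error = ½ LSB = V_FS/2^16, so 1e+06/65536 = 15.2588 ppm of full scale.

15.26 ppm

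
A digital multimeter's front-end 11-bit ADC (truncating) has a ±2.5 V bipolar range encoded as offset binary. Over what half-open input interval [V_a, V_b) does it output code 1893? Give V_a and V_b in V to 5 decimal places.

LSB = 5/2^11 = 2.441 mV.
V_a = V_low + 1893·LSB = 2.12158 V; V_b = V_low + 1894·LSB = 2.12402 V.

[2.12158 V, 2.12402 V)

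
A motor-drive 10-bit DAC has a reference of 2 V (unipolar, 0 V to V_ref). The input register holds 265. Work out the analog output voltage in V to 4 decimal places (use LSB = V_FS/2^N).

0.5176 V

LSB = 2 V / 2^10 = 1.953 mV.
V_out = 0 + 265 × 0.00195312 V = 0.517578 V.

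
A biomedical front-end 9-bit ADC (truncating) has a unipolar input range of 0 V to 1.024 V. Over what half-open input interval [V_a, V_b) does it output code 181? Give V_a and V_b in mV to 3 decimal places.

LSB = 1.024/2^9 = 2.000 mV.
V_a = V_low + 181·LSB = 0.362 V; V_b = V_low + 182·LSB = 0.364 V.

[362.000 mV, 364.000 mV)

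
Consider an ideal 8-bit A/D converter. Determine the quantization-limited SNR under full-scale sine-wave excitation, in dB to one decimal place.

SNR ≈ 6.02·N + 1.76 dB = 6.02·8 + 1.76 = 49.92 dB.

49.9 dB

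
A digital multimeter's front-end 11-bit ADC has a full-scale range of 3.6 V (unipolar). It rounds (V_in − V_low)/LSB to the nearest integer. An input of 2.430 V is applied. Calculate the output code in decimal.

LSB = 3.6 V / 2048 = 1.758 mV.
(2.430 − 0) / 0.00175781 = 1382.400 LSBs.
So the output code is 1382.

code 1382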